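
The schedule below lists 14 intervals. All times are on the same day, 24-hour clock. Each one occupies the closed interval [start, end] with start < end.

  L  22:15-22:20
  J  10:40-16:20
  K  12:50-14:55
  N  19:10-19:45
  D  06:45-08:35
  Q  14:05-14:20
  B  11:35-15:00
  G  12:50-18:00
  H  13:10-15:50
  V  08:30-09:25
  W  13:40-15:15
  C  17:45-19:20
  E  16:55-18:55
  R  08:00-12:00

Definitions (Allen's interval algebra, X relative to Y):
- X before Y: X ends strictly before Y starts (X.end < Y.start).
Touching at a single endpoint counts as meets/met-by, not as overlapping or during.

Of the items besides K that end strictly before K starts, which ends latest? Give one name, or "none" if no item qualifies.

R

Target K = [12:50, 14:55].
B [11:35, 15:00] → contains → excluded.
C [17:45, 19:20] → after → excluded.
D [06:45, 08:35] → before → candidate.
E [16:55, 18:55] → after → excluded.
G [12:50, 18:00] → started-by → excluded.
H [13:10, 15:50] → overlapped-by → excluded.
J [10:40, 16:20] → contains → excluded.
L [22:15, 22:20] → after → excluded.
N [19:10, 19:45] → after → excluded.
Q [14:05, 14:20] → during → excluded.
R [08:00, 12:00] → before → candidate.
V [08:30, 09:25] → before → candidate.
W [13:40, 15:15] → overlapped-by → excluded.
Among candidates, latest end is 12:00 → R.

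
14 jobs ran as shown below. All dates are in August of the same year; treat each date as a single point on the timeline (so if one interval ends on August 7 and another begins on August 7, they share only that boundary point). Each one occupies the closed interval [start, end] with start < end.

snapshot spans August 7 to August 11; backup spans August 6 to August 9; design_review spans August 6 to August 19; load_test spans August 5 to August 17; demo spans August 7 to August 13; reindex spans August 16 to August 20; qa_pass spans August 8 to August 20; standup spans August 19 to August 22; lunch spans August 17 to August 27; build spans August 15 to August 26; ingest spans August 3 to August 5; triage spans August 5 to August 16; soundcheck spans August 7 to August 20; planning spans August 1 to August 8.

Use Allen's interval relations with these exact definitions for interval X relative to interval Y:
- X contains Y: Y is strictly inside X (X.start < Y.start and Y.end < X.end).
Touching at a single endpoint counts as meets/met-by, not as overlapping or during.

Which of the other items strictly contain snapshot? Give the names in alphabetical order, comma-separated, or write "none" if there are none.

Target snapshot = [August 7, August 11].
backup [August 6, August 9] → overlaps → no.
build [August 15, August 26] → after → no.
demo [August 7, August 13] → started-by → no.
design_review [August 6, August 19] → contains → yes.
ingest [August 3, August 5] → before → no.
load_test [August 5, August 17] → contains → yes.
lunch [August 17, August 27] → after → no.
planning [August 1, August 8] → overlaps → no.
qa_pass [August 8, August 20] → overlapped-by → no.
reindex [August 16, August 20] → after → no.
soundcheck [August 7, August 20] → started-by → no.
standup [August 19, August 22] → after → no.
triage [August 5, August 16] → contains → yes.
Result: design_review, load_test, triage.

design_review, load_test, triage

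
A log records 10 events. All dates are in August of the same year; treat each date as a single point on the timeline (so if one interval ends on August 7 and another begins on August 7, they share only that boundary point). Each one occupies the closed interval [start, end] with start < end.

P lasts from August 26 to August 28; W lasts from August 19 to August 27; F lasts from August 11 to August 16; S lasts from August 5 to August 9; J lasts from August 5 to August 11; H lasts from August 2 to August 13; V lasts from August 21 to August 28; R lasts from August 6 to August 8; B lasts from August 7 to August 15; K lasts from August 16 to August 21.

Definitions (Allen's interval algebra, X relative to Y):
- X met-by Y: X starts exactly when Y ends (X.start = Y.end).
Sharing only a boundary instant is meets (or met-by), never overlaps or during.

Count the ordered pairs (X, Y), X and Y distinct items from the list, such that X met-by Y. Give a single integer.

Checking all 90 ordered pairs for relation 'met-by'; matching pairs in alphabetical order:
(F, J): F met-by J ✓
(K, F): K met-by F ✓
(V, K): V met-by K ✓
Count: 3.

3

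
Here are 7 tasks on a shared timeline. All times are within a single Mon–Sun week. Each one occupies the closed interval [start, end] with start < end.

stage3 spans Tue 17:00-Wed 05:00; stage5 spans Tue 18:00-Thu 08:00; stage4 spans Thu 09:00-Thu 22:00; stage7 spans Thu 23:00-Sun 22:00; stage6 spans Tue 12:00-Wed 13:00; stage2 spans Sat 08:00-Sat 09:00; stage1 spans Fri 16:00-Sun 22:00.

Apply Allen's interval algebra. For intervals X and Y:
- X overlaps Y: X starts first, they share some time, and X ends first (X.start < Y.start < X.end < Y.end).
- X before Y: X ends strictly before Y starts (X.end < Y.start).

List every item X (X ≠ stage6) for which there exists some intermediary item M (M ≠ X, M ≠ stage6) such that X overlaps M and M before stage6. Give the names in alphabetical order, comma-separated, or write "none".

none

Target stage6 = [Tue 12:00, Wed 13:00].
Intermediaries M with M before stage6: none.
Union: none.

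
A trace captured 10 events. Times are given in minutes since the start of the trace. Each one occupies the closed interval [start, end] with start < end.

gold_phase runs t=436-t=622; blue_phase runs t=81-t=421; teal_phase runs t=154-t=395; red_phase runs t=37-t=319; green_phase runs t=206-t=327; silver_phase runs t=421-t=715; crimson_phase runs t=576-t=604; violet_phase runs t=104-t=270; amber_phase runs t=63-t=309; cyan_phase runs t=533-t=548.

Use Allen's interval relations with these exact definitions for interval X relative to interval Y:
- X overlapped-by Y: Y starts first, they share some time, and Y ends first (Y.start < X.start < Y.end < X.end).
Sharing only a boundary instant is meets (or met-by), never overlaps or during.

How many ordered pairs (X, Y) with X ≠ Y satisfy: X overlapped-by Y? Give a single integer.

Checking all 90 ordered pairs for relation 'overlapped-by'; matching pairs in alphabetical order:
(blue_phase, amber_phase): blue_phase overlapped-by amber_phase ✓
(blue_phase, red_phase): blue_phase overlapped-by red_phase ✓
(green_phase, amber_phase): green_phase overlapped-by amber_phase ✓
(green_phase, red_phase): green_phase overlapped-by red_phase ✓
(green_phase, violet_phase): green_phase overlapped-by violet_phase ✓
(teal_phase, amber_phase): teal_phase overlapped-by amber_phase ✓
(teal_phase, red_phase): teal_phase overlapped-by red_phase ✓
(teal_phase, violet_phase): teal_phase overlapped-by violet_phase ✓
Count: 8.

8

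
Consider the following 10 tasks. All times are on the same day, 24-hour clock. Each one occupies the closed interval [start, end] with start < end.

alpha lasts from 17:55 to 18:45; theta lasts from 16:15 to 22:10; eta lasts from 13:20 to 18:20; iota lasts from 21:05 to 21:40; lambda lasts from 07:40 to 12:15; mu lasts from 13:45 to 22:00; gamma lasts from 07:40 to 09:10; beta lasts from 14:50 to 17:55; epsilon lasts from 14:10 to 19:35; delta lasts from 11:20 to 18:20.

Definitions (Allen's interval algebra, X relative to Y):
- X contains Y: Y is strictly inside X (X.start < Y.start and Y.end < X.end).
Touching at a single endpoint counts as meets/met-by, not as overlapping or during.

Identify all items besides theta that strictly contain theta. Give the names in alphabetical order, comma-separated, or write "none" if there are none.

none

Target theta = [16:15, 22:10].
alpha [17:55, 18:45] → during → no.
beta [14:50, 17:55] → overlaps → no.
delta [11:20, 18:20] → overlaps → no.
epsilon [14:10, 19:35] → overlaps → no.
eta [13:20, 18:20] → overlaps → no.
gamma [07:40, 09:10] → before → no.
iota [21:05, 21:40] → during → no.
lambda [07:40, 12:15] → before → no.
mu [13:45, 22:00] → overlaps → no.
Result: none.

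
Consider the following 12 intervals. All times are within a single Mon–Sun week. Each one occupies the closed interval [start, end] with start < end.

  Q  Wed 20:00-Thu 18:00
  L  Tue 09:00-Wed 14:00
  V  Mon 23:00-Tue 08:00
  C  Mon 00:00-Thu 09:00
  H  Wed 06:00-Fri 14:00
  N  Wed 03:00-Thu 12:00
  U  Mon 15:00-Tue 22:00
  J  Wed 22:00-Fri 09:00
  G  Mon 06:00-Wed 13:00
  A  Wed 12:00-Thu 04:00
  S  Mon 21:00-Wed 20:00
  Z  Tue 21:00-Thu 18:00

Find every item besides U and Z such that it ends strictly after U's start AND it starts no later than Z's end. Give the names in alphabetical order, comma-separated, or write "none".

A, C, G, H, J, L, N, Q, S, V

Conditions: its end is strictly after U's start (X.end > Mon 15:00) AND its start is no later than Z's end (X.start <= Thu 18:00).
A: end Thu 04:00 > Mon 15:00? ✓; start Wed 12:00 <= Thu 18:00? ✓ → yes.
C: end Thu 09:00 > Mon 15:00? ✓; start Mon 00:00 <= Thu 18:00? ✓ → yes.
G: end Wed 13:00 > Mon 15:00? ✓; start Mon 06:00 <= Thu 18:00? ✓ → yes.
H: end Fri 14:00 > Mon 15:00? ✓; start Wed 06:00 <= Thu 18:00? ✓ → yes.
J: end Fri 09:00 > Mon 15:00? ✓; start Wed 22:00 <= Thu 18:00? ✓ → yes.
L: end Wed 14:00 > Mon 15:00? ✓; start Tue 09:00 <= Thu 18:00? ✓ → yes.
N: end Thu 12:00 > Mon 15:00? ✓; start Wed 03:00 <= Thu 18:00? ✓ → yes.
Q: end Thu 18:00 > Mon 15:00? ✓; start Wed 20:00 <= Thu 18:00? ✓ → yes.
S: end Wed 20:00 > Mon 15:00? ✓; start Mon 21:00 <= Thu 18:00? ✓ → yes.
V: end Tue 08:00 > Mon 15:00? ✓; start Mon 23:00 <= Thu 18:00? ✓ → yes.
Result: A, C, G, H, J, L, N, Q, S, V.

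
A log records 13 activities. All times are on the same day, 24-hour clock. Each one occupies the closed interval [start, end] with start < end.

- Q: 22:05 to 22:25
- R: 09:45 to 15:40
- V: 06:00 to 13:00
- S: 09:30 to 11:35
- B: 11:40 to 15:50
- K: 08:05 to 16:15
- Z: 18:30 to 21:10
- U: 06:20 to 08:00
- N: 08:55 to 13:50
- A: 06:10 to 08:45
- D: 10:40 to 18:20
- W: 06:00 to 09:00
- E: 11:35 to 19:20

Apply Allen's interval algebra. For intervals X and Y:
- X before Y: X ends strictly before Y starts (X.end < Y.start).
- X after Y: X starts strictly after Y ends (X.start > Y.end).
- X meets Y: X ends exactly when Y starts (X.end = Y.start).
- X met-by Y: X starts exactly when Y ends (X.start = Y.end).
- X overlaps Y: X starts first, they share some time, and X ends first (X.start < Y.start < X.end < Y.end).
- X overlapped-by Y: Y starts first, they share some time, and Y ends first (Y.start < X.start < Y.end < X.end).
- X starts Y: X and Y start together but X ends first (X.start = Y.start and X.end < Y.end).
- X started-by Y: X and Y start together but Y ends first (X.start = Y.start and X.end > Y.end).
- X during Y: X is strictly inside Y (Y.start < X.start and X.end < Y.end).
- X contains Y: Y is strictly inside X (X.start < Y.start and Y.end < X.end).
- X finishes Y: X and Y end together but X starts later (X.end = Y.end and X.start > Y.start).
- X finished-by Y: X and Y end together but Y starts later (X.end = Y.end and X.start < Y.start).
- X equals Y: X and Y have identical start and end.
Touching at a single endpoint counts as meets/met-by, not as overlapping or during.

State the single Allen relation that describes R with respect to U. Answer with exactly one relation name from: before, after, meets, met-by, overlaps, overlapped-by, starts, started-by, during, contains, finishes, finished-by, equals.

R = [09:45, 15:40]; U = [06:20, 08:00].
Compare endpoints: R.start > U.start, R.start > U.end, R.end > U.start, R.end > U.end.
That pattern is 'after'.

after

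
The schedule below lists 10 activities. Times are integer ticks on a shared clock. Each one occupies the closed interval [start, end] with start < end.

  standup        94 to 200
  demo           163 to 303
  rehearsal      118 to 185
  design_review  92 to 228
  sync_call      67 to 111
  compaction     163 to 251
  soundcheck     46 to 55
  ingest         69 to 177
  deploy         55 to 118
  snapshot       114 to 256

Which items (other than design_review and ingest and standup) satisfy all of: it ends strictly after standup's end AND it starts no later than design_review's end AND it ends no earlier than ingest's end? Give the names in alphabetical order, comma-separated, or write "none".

Conditions: its end is strictly after standup's end (X.end > 200) AND its start is no later than design_review's end (X.start <= 228) AND its end is no earlier than ingest's end (X.end >= 177).
compaction: end 251 > 200? ✓; start 163 <= 228? ✓; end 251 >= 177? ✓ → yes.
demo: end 303 > 200? ✓; start 163 <= 228? ✓; end 303 >= 177? ✓ → yes.
deploy: end 118 > 200? ✗; start 55 <= 228? ✓; end 118 >= 177? ✗ → no.
rehearsal: end 185 > 200? ✗; start 118 <= 228? ✓; end 185 >= 177? ✓ → no.
snapshot: end 256 > 200? ✓; start 114 <= 228? ✓; end 256 >= 177? ✓ → yes.
soundcheck: end 55 > 200? ✗; start 46 <= 228? ✓; end 55 >= 177? ✗ → no.
sync_call: end 111 > 200? ✗; start 67 <= 228? ✓; end 111 >= 177? ✗ → no.
Result: compaction, demo, snapshot.

compaction, demo, snapshot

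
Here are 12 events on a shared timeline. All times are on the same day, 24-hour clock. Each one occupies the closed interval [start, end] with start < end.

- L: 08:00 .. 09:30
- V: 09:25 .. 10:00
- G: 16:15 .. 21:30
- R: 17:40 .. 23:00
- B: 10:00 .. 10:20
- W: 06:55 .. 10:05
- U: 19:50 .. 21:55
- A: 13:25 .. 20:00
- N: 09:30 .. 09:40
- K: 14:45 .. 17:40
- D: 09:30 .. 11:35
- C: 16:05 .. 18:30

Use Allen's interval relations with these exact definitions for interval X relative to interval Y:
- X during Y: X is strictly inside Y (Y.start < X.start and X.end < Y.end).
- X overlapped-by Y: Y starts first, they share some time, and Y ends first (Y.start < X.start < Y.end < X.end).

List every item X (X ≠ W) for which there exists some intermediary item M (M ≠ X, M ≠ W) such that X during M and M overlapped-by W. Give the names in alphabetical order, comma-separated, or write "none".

Target W = [06:55, 10:05].
Intermediaries M with M overlapped-by W: B, D.
Via B — items with X during B: none.
Via D — items with X during D: B.
Union: B.

B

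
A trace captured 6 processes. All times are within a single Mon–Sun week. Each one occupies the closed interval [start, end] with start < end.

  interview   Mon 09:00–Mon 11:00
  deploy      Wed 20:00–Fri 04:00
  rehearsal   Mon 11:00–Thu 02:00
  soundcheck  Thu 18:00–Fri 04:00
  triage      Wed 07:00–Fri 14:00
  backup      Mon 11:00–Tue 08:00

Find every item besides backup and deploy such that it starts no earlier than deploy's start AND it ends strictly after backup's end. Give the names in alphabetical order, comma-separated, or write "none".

Conditions: its start is no earlier than deploy's start (X.start >= Wed 20:00) AND its end is strictly after backup's end (X.end > Tue 08:00).
interview: start Mon 09:00 >= Wed 20:00? ✗; end Mon 11:00 > Tue 08:00? ✗ → no.
rehearsal: start Mon 11:00 >= Wed 20:00? ✗; end Thu 02:00 > Tue 08:00? ✓ → no.
soundcheck: start Thu 18:00 >= Wed 20:00? ✓; end Fri 04:00 > Tue 08:00? ✓ → yes.
triage: start Wed 07:00 >= Wed 20:00? ✗; end Fri 14:00 > Tue 08:00? ✓ → no.
Result: soundcheck.

soundcheck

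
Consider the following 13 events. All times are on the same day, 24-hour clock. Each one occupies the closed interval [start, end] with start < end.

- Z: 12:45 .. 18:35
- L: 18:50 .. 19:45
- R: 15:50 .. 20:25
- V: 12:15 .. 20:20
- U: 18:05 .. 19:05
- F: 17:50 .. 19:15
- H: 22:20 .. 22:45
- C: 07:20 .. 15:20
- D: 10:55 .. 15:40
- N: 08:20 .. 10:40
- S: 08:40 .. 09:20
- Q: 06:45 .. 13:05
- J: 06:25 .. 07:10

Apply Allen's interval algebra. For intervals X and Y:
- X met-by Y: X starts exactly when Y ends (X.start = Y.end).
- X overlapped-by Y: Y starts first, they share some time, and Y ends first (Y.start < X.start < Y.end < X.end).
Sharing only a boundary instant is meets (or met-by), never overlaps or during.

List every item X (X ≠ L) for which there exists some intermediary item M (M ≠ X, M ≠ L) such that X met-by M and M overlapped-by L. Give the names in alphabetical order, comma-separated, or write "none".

none

Target L = [18:50, 19:45].
Intermediaries M with M overlapped-by L: none.
Union: none.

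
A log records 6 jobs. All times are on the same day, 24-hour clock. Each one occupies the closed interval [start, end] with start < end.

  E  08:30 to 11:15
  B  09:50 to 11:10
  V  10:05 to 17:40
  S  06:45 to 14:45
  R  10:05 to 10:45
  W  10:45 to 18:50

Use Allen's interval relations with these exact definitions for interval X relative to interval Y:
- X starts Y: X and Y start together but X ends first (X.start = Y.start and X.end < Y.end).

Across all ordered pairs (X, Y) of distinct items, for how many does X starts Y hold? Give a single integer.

1

Checking all 30 ordered pairs for relation 'starts'; matching pairs in alphabetical order:
(R, V): R starts V ✓
Count: 1.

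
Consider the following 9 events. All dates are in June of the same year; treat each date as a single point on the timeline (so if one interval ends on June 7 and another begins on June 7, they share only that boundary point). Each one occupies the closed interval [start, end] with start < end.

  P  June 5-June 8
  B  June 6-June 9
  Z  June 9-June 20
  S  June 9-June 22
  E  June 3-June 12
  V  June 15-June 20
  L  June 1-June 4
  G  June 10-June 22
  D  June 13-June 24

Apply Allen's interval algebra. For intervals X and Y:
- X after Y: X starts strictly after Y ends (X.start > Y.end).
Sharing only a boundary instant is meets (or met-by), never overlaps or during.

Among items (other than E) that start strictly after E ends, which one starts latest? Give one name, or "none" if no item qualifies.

Target E = [June 3, June 12].
B [June 6, June 9] → during → excluded.
D [June 13, June 24] → after → candidate.
G [June 10, June 22] → overlapped-by → excluded.
L [June 1, June 4] → overlaps → excluded.
P [June 5, June 8] → during → excluded.
S [June 9, June 22] → overlapped-by → excluded.
V [June 15, June 20] → after → candidate.
Z [June 9, June 20] → overlapped-by → excluded.
Among candidates, latest start is June 15 → V.

V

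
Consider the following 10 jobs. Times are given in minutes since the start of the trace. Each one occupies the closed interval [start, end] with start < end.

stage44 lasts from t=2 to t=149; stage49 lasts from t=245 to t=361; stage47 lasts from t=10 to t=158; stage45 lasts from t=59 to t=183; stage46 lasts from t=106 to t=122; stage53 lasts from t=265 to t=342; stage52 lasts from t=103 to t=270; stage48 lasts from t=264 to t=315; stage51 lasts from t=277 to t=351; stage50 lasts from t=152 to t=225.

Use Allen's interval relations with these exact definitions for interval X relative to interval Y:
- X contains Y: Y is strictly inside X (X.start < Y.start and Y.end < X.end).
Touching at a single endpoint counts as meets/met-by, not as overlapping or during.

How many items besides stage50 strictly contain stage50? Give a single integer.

Target stage50 = [t=152, t=225].
stage44 [t=2, t=149] → before → no.
stage45 [t=59, t=183] → overlaps → no.
stage46 [t=106, t=122] → before → no.
stage47 [t=10, t=158] → overlaps → no.
stage48 [t=264, t=315] → after → no.
stage49 [t=245, t=361] → after → no.
stage51 [t=277, t=351] → after → no.
stage52 [t=103, t=270] → contains → counts.
stage53 [t=265, t=342] → after → no.
Total: 1.

1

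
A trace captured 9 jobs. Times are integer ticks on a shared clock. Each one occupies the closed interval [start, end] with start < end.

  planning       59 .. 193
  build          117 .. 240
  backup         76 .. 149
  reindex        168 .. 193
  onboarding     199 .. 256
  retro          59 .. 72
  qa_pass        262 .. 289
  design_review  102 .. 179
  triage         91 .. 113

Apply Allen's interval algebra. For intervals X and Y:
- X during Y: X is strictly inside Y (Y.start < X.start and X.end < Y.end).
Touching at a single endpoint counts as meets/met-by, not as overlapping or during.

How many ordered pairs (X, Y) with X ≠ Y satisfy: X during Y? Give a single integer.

Checking all 72 ordered pairs for relation 'during'; matching pairs in alphabetical order:
(backup, planning): backup during planning ✓
(design_review, planning): design_review during planning ✓
(reindex, build): reindex during build ✓
(triage, backup): triage during backup ✓
(triage, planning): triage during planning ✓
Count: 5.

5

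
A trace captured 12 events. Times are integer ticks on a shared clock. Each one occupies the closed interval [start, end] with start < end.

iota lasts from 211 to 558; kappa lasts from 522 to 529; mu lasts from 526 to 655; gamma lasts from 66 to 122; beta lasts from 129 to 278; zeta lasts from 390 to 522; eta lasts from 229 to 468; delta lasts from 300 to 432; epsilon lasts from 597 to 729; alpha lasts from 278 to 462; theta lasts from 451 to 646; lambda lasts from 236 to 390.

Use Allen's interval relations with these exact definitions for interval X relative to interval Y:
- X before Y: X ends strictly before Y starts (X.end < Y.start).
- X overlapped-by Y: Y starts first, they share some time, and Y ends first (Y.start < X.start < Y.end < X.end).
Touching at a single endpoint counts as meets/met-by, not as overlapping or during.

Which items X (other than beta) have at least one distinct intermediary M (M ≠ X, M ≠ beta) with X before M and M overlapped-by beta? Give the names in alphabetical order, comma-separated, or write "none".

Target beta = [129, 278].
Intermediaries M with M overlapped-by beta: eta, iota, lambda.
Via eta — items with X before eta: gamma.
Via iota — items with X before iota: gamma.
Via lambda — items with X before lambda: gamma.
Union: gamma.

gamma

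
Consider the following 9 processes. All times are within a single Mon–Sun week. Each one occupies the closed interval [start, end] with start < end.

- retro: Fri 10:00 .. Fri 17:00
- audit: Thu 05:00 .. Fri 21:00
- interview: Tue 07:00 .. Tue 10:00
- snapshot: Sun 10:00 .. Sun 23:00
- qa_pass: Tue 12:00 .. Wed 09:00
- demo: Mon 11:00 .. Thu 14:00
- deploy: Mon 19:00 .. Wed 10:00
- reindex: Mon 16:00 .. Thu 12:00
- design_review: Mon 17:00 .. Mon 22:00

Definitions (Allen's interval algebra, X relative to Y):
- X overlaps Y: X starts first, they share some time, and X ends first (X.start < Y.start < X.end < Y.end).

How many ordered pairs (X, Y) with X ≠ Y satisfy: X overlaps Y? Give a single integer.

3

Checking all 72 ordered pairs for relation 'overlaps'; matching pairs in alphabetical order:
(demo, audit): demo overlaps audit ✓
(design_review, deploy): design_review overlaps deploy ✓
(reindex, audit): reindex overlaps audit ✓
Count: 3.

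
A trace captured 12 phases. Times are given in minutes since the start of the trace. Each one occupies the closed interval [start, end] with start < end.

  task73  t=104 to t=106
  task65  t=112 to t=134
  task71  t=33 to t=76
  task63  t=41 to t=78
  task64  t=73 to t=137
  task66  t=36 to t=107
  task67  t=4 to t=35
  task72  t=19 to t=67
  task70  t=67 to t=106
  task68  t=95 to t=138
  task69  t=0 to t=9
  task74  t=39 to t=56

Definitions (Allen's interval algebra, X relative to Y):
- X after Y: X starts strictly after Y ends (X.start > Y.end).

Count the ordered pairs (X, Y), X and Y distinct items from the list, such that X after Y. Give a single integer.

Checking all 132 ordered pairs for relation 'after'; matching pairs in alphabetical order:
(task63, task67): task63 after task67 ✓
(task63, task69): task63 after task69 ✓
(task64, task67): task64 after task67 ✓
(task64, task69): task64 after task69 ✓
(task64, task72): task64 after task72 ✓
(task64, task74): task64 after task74 ✓
(task65, task63): task65 after task63 ✓
(task65, task66): task65 after task66 ✓
(task65, task67): task65 after task67 ✓
(task65, task69): task65 after task69 ✓
(task65, task70): task65 after task70 ✓
(task65, task71): task65 after task71 ✓
(task65, task72): task65 after task72 ✓
(task65, task73): task65 after task73 ✓
(task65, task74): task65 after task74 ✓
(task66, task67): task66 after task67 ✓
(task66, task69): task66 after task69 ✓
(task68, task63): task68 after task63 ✓
(task68, task67): task68 after task67 ✓
(task68, task69): task68 after task69 ✓
(task68, task71): task68 after task71 ✓
(task68, task72): task68 after task72 ✓
(task68, task74): task68 after task74 ✓
(task70, task67): task70 after task67 ✓
... plus 12 further pairs not listed.
Count: 36.

36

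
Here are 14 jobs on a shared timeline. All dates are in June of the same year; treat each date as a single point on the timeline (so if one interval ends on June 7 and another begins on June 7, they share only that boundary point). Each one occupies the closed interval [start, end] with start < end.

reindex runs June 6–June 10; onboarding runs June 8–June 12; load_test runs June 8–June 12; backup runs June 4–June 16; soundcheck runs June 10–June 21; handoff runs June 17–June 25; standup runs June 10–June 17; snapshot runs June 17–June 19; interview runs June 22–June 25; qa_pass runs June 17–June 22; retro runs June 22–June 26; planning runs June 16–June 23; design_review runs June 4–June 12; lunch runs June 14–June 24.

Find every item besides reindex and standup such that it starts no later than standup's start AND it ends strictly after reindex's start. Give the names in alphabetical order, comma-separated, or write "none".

Conditions: its start is no later than standup's start (X.start <= June 10) AND its end is strictly after reindex's start (X.end > June 6).
backup: start June 4 <= June 10? ✓; end June 16 > June 6? ✓ → yes.
design_review: start June 4 <= June 10? ✓; end June 12 > June 6? ✓ → yes.
handoff: start June 17 <= June 10? ✗; end June 25 > June 6? ✓ → no.
interview: start June 22 <= June 10? ✗; end June 25 > June 6? ✓ → no.
load_test: start June 8 <= June 10? ✓; end June 12 > June 6? ✓ → yes.
lunch: start June 14 <= June 10? ✗; end June 24 > June 6? ✓ → no.
onboarding: start June 8 <= June 10? ✓; end June 12 > June 6? ✓ → yes.
planning: start June 16 <= June 10? ✗; end June 23 > June 6? ✓ → no.
qa_pass: start June 17 <= June 10? ✗; end June 22 > June 6? ✓ → no.
retro: start June 22 <= June 10? ✗; end June 26 > June 6? ✓ → no.
snapshot: start June 17 <= June 10? ✗; end June 19 > June 6? ✓ → no.
soundcheck: start June 10 <= June 10? ✓; end June 21 > June 6? ✓ → yes.
Result: backup, design_review, load_test, onboarding, soundcheck.

backup, design_review, load_test, onboarding, soundcheck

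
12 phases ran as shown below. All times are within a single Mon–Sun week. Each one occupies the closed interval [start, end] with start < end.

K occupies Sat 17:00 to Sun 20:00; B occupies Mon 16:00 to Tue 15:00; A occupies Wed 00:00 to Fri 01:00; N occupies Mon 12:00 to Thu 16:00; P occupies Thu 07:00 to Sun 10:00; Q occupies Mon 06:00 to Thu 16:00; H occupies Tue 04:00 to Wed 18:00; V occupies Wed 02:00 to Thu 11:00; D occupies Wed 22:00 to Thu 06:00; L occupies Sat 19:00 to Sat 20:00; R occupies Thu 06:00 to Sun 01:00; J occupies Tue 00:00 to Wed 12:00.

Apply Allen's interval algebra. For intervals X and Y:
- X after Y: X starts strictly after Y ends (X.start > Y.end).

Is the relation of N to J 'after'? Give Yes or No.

No

N = [Mon 12:00, Thu 16:00], J = [Tue 00:00, Wed 12:00].
Actual relation of N to J: contains.
Asked whether 'after' holds → No.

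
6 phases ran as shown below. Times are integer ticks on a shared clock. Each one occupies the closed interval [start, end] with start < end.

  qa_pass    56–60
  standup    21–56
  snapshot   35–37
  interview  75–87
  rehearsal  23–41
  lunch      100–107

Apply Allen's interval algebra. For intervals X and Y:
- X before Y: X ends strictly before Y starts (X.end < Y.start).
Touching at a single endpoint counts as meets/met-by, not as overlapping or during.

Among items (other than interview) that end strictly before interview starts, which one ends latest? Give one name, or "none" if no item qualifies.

Target interview = [75, 87].
lunch [100, 107] → after → excluded.
qa_pass [56, 60] → before → candidate.
rehearsal [23, 41] → before → candidate.
snapshot [35, 37] → before → candidate.
standup [21, 56] → before → candidate.
Among candidates, latest end is 60 → qa_pass.

qa_pass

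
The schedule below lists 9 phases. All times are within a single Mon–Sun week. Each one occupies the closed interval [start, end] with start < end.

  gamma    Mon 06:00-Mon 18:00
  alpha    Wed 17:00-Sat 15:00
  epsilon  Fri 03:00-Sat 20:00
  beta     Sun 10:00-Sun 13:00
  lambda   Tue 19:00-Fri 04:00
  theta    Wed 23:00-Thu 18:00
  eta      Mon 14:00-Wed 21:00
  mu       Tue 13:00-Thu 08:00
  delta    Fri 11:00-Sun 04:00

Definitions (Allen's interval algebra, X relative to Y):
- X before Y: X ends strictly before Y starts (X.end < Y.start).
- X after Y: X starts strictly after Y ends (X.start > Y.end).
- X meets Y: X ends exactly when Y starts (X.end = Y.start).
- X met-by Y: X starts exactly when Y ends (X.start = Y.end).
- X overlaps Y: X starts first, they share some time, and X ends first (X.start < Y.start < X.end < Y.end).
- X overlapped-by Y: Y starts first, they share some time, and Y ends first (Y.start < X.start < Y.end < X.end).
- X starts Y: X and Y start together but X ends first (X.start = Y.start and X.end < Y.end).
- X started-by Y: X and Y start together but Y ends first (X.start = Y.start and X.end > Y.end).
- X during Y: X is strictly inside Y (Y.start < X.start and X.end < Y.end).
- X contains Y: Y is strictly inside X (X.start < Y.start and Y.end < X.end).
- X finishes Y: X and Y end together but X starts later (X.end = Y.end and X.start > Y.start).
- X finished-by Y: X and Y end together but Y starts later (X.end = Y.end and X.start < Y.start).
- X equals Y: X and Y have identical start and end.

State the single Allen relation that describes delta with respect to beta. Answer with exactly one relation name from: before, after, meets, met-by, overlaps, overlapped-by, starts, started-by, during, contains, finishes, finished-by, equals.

delta = [Fri 11:00, Sun 04:00]; beta = [Sun 10:00, Sun 13:00].
Compare endpoints: delta.start < beta.start, delta.start < beta.end, delta.end < beta.start, delta.end < beta.end.
That pattern is 'before'.

before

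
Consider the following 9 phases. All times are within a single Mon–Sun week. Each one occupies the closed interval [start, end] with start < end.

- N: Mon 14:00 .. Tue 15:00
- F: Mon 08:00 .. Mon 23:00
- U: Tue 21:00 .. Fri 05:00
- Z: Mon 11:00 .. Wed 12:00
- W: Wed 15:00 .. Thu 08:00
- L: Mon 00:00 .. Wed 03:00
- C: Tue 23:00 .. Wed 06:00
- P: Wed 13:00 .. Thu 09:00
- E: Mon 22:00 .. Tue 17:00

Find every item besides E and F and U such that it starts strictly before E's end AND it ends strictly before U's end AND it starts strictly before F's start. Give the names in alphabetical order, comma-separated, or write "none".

L

Conditions: its start is strictly before E's end (X.start < Tue 17:00) AND its end is strictly before U's end (X.end < Fri 05:00) AND its start is strictly before F's start (X.start < Mon 08:00).
C: start Tue 23:00 < Tue 17:00? ✗; end Wed 06:00 < Fri 05:00? ✓; start Tue 23:00 < Mon 08:00? ✗ → no.
L: start Mon 00:00 < Tue 17:00? ✓; end Wed 03:00 < Fri 05:00? ✓; start Mon 00:00 < Mon 08:00? ✓ → yes.
N: start Mon 14:00 < Tue 17:00? ✓; end Tue 15:00 < Fri 05:00? ✓; start Mon 14:00 < Mon 08:00? ✗ → no.
P: start Wed 13:00 < Tue 17:00? ✗; end Thu 09:00 < Fri 05:00? ✓; start Wed 13:00 < Mon 08:00? ✗ → no.
W: start Wed 15:00 < Tue 17:00? ✗; end Thu 08:00 < Fri 05:00? ✓; start Wed 15:00 < Mon 08:00? ✗ → no.
Z: start Mon 11:00 < Tue 17:00? ✓; end Wed 12:00 < Fri 05:00? ✓; start Mon 11:00 < Mon 08:00? ✗ → no.
Result: L.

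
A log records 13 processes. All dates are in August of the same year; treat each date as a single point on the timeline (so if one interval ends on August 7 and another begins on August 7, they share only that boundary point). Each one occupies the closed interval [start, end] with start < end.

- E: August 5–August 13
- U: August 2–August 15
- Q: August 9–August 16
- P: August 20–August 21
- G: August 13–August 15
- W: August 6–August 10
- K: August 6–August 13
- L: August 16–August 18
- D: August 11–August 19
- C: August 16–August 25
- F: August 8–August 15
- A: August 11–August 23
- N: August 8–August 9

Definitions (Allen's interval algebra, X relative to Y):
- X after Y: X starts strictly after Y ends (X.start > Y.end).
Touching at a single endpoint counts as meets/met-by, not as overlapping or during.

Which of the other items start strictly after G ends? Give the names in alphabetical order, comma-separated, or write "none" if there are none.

Target G = [August 13, August 15].
A [August 11, August 23] → contains → no.
C [August 16, August 25] → after → yes.
D [August 11, August 19] → contains → no.
E [August 5, August 13] → meets → no.
F [August 8, August 15] → finished-by → no.
K [August 6, August 13] → meets → no.
L [August 16, August 18] → after → yes.
N [August 8, August 9] → before → no.
P [August 20, August 21] → after → yes.
Q [August 9, August 16] → contains → no.
U [August 2, August 15] → finished-by → no.
W [August 6, August 10] → before → no.
Result: C, L, P.

C, L, P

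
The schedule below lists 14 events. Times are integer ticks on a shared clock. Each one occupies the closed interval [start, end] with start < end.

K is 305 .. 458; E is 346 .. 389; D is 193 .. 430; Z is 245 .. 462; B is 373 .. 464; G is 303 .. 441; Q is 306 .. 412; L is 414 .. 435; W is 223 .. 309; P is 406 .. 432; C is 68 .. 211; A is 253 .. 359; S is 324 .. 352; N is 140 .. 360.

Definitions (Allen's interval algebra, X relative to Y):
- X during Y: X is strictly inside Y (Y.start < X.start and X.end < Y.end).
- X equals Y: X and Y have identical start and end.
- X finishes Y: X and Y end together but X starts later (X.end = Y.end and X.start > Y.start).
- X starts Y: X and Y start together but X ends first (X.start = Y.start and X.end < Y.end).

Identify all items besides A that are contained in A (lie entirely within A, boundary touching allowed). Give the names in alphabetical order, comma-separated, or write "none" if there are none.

Target A = [253, 359].
B [373, 464] → after → no.
C [68, 211] → before → no.
D [193, 430] → contains → no.
E [346, 389] → overlapped-by → no.
G [303, 441] → overlapped-by → no.
K [305, 458] → overlapped-by → no.
L [414, 435] → after → no.
N [140, 360] → contains → no.
P [406, 432] → after → no.
Q [306, 412] → overlapped-by → no.
S [324, 352] → during → yes.
W [223, 309] → overlaps → no.
Z [245, 462] → contains → no.
Result: S.

S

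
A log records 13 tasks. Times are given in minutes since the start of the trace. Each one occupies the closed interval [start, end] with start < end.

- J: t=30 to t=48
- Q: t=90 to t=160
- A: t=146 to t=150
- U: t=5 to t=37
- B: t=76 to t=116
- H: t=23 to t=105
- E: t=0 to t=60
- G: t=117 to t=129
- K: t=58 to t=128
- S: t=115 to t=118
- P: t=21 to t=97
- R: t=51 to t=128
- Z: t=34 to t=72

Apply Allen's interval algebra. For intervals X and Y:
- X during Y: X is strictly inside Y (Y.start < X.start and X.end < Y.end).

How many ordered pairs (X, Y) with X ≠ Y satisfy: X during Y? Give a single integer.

13

Checking all 156 ordered pairs for relation 'during'; matching pairs in alphabetical order:
(A, Q): A during Q ✓
(B, K): B during K ✓
(B, R): B during R ✓
(G, Q): G during Q ✓
(J, E): J during E ✓
(J, H): J during H ✓
(J, P): J during P ✓
(S, K): S during K ✓
(S, Q): S during Q ✓
(S, R): S during R ✓
(U, E): U during E ✓
(Z, H): Z during H ✓
(Z, P): Z during P ✓
Count: 13.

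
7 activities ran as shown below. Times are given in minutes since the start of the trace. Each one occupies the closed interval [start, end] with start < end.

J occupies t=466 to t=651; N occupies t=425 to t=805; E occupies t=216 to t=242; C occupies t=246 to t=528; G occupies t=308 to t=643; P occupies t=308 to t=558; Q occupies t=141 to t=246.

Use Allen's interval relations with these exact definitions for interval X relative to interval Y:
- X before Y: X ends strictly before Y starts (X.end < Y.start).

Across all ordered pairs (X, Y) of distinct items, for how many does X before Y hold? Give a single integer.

9

Checking all 42 ordered pairs for relation 'before'; matching pairs in alphabetical order:
(E, C): E before C ✓
(E, G): E before G ✓
(E, J): E before J ✓
(E, N): E before N ✓
(E, P): E before P ✓
(Q, G): Q before G ✓
(Q, J): Q before J ✓
(Q, N): Q before N ✓
(Q, P): Q before P ✓
Count: 9.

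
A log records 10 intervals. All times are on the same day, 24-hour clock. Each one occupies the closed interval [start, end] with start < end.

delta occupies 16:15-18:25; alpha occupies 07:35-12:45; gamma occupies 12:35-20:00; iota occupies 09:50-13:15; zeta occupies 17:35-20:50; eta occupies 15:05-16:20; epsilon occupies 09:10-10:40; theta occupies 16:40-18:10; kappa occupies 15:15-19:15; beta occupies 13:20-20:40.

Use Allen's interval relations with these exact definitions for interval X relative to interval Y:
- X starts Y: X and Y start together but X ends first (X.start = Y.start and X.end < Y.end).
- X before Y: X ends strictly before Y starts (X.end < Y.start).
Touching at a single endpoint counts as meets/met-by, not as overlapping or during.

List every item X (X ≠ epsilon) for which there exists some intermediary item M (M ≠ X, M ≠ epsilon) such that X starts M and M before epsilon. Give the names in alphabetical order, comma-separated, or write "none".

Target epsilon = [09:10, 10:40].
Intermediaries M with M before epsilon: none.
Union: none.

none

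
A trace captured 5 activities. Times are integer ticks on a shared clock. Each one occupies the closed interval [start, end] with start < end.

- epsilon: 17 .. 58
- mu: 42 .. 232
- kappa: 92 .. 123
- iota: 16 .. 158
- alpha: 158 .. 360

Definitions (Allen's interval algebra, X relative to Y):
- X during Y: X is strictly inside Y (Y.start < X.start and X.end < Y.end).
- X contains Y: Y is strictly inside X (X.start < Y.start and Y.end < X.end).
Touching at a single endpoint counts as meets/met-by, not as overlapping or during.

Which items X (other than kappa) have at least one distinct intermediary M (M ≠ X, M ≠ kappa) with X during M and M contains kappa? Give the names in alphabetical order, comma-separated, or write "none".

epsilon

Target kappa = [92, 123].
Intermediaries M with M contains kappa: iota, mu.
Via iota — items with X during iota: epsilon.
Via mu — items with X during mu: none.
Union: epsilon.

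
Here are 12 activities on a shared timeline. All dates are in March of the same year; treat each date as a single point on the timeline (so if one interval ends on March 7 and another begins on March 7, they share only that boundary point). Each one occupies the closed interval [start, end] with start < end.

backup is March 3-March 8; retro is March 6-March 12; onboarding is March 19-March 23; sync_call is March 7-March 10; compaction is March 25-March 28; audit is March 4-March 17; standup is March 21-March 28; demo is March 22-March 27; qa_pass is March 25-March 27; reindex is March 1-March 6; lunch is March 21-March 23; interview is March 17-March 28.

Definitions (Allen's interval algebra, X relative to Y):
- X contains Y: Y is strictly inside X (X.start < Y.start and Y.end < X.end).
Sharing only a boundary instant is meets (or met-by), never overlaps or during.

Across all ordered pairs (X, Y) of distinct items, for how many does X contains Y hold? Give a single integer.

9

Checking all 132 ordered pairs for relation 'contains'; matching pairs in alphabetical order:
(audit, retro): audit contains retro ✓
(audit, sync_call): audit contains sync_call ✓
(interview, demo): interview contains demo ✓
(interview, lunch): interview contains lunch ✓
(interview, onboarding): interview contains onboarding ✓
(interview, qa_pass): interview contains qa_pass ✓
(retro, sync_call): retro contains sync_call ✓
(standup, demo): standup contains demo ✓
(standup, qa_pass): standup contains qa_pass ✓
Count: 9.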